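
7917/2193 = 2639/731=3.61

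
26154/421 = 26154/421   =  62.12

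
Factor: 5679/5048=2^(-3 )*3^2 = 9/8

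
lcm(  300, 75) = 300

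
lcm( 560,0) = 0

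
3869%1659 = 551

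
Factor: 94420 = 2^2*5^1 * 4721^1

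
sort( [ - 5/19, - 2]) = [ - 2, - 5/19]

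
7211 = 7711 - 500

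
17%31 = 17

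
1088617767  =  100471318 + 988146449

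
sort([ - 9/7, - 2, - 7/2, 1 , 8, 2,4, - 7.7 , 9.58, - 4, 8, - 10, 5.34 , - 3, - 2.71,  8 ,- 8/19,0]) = [ - 10, - 7.7,  -  4, - 7/2, - 3,  -  2.71 ,-2, - 9/7 , - 8/19,0, 1,2, 4,5.34,8,  8, 8,9.58] 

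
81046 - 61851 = 19195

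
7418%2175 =893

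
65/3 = 65/3 = 21.67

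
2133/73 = 29+16/73 = 29.22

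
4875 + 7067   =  11942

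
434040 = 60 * 7234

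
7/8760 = 7/8760 = 0.00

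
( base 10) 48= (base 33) 1f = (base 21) 26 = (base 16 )30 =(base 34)1E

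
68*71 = 4828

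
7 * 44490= 311430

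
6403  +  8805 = 15208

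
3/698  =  3/698   =  0.00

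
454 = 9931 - 9477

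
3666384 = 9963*368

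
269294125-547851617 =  - 278557492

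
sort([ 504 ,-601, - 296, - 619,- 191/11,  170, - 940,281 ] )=[ - 940, - 619,-601, -296,-191/11,170,281,504]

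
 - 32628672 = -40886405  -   - 8257733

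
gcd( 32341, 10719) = 1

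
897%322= 253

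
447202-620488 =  - 173286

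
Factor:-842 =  - 2^1*421^1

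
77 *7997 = 615769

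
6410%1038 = 182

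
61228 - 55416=5812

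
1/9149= 1/9149=0.00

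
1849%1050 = 799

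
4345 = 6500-2155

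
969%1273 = 969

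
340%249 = 91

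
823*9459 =7784757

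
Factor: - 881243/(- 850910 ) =2^( - 1)*5^( - 1)*11^2*7283^1*85091^( - 1)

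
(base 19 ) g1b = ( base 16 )16AE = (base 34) 50Q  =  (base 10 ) 5806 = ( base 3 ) 21222001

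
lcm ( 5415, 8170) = 465690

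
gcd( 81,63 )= 9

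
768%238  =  54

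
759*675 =512325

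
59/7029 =59/7029=0.01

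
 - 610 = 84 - 694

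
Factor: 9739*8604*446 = 2^3*3^2*223^1*239^1 * 9739^1 = 37372282776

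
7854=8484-630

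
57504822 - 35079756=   22425066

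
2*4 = 8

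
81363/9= 9040 + 1/3 = 9040.33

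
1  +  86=87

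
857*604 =517628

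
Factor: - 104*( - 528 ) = 54912 =2^7*3^1*11^1*13^1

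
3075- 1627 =1448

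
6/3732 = 1/622 =0.00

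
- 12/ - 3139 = 12/3139 = 0.00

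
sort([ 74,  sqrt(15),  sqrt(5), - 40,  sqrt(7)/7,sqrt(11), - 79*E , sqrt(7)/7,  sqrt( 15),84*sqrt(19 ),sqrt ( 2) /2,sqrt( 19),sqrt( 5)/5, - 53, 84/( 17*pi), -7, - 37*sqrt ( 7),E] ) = [ - 79*E,- 37*sqrt( 7),-53, - 40, - 7, sqrt(7) /7,sqrt(7)/7,sqrt( 5)/5, sqrt(2 ) /2, 84/( 17 * pi),sqrt(5), E, sqrt( 11),sqrt(15), sqrt(15 ), sqrt ( 19), 74, 84* sqrt( 19 ) ] 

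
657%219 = 0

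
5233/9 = 581 + 4/9  =  581.44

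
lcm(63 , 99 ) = 693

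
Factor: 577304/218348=2^1 * 7^1*17^ (-1)*19^( - 1 )*61^1= 854/323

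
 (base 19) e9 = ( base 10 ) 275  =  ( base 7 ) 542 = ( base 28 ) 9N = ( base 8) 423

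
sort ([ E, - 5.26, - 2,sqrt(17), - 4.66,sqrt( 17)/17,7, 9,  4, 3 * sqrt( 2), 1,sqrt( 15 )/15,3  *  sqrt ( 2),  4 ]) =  [ - 5.26, - 4.66, - 2 , sqrt( 17)/17,sqrt ( 15 ) /15 , 1,E,4,  4,sqrt( 17 ),3*sqrt(2),3 *sqrt (2),7,9]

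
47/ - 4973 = -47/4973 = - 0.01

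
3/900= 1/300=0.00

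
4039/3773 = 577/539 = 1.07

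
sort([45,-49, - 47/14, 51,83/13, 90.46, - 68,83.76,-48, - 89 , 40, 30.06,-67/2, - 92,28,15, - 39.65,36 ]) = [ - 92,-89, - 68,-49, - 48, - 39.65, - 67/2,-47/14, 83/13, 15,28, 30.06,36, 40,45,  51,83.76 , 90.46 ]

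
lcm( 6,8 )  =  24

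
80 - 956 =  - 876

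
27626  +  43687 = 71313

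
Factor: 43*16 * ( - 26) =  - 17888 = - 2^5*13^1*43^1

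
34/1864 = 17/932=0.02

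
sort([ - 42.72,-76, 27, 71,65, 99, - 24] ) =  [- 76, - 42.72,  -  24, 27,65, 71,99] 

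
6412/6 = 1068 + 2/3 = 1068.67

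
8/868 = 2/217 = 0.01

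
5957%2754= 449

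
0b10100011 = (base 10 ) 163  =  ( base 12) 117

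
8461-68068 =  - 59607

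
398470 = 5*79694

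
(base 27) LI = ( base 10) 585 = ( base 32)I9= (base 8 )1111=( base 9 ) 720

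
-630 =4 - 634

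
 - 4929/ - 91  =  4929/91 = 54.16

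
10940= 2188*5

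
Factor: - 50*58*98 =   -  2^3*5^2*7^2*29^1 =-284200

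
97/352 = 97/352 = 0.28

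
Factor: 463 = 463^1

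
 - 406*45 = - 18270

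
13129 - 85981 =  - 72852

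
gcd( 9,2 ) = 1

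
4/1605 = 4/1605 = 0.00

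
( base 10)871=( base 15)3D1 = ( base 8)1547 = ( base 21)1KA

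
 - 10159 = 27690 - 37849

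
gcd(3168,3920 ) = 16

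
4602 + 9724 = 14326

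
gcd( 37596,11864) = 4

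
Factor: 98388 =2^2* 3^3 * 911^1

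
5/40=1/8=0.12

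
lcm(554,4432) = 4432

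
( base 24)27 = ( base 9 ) 61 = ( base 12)47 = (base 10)55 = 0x37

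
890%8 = 2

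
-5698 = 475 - 6173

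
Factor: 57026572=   2^2*41^1*89^1 * 3907^1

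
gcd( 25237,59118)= 1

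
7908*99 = 782892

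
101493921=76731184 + 24762737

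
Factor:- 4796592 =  - 2^4*3^1*99929^1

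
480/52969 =480/52969  =  0.01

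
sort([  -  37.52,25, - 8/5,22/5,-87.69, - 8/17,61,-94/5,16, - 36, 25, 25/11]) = [ - 87.69,-37.52,-36,-94/5, - 8/5, - 8/17,  25/11,22/5 , 16,25, 25,61]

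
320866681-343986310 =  - 23119629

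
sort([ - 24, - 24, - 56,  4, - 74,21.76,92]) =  [ - 74, - 56, - 24, - 24,4, 21.76, 92]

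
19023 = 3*6341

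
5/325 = 1/65 = 0.02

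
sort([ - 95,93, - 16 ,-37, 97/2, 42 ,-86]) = [ - 95,-86 , - 37, - 16, 42,  97/2, 93 ] 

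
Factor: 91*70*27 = 171990 = 2^1 *3^3* 5^1*7^2 * 13^1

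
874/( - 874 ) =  - 1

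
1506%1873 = 1506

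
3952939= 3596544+356395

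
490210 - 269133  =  221077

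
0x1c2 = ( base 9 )550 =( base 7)1212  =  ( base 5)3300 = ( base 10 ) 450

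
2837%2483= 354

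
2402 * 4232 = 10165264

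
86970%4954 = 2752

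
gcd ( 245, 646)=1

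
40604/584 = 10151/146 = 69.53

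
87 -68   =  19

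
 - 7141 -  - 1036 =-6105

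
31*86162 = 2671022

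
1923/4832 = 1923/4832 = 0.40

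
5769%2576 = 617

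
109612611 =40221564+69391047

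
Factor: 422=2^1*211^1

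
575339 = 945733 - 370394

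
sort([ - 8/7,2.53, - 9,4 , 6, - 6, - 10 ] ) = [  -  10, - 9, - 6, - 8/7, 2.53 , 4,6]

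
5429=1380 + 4049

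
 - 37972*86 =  - 3265592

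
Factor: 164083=31^1*67^1*79^1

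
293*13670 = 4005310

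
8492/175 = 8492/175 = 48.53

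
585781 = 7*83683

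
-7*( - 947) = 6629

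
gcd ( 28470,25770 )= 30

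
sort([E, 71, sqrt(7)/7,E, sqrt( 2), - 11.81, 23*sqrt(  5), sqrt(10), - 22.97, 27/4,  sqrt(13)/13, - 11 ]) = [ - 22.97, - 11.81, - 11, sqrt( 13)/13, sqrt( 7)/7, sqrt( 2), E,E , sqrt(10 ), 27/4, 23*sqrt( 5 ), 71] 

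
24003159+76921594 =100924753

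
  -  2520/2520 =-1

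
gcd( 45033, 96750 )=3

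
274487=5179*53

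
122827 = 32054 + 90773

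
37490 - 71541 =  - 34051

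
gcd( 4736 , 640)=128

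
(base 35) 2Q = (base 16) 60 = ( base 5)341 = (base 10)96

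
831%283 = 265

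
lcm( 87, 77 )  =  6699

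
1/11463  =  1/11463  =  0.00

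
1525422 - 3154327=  - 1628905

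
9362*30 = 280860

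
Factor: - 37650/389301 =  - 50/517 = - 2^1 *5^2*11^( - 1 )*47^( - 1)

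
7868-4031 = 3837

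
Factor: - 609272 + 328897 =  -5^3 *2243^1= - 280375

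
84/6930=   2/165= 0.01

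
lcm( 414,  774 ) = 17802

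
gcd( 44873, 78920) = 1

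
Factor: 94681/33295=5^(  -  1 )*73^1*1297^1*6659^( -1)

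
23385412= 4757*4916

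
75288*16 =1204608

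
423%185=53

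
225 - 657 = - 432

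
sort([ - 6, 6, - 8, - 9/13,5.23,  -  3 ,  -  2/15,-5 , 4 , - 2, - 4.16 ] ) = [ - 8 , -6, - 5, - 4.16, - 3,- 2,  -  9/13,  -  2/15,4, 5.23,6]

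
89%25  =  14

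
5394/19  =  5394/19 = 283.89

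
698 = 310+388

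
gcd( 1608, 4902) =6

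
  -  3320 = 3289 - 6609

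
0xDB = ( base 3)22010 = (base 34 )6F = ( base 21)a9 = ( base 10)219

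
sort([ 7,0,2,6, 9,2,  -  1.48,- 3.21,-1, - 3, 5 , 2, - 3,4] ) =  [  -  3.21, - 3, - 3,-1.48  , - 1,0,2, 2, 2,4, 5,6, 7,9] 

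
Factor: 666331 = 613^1*1087^1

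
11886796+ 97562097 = 109448893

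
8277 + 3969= 12246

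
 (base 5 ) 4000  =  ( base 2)111110100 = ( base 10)500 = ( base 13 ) 2C6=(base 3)200112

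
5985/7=855 = 855.00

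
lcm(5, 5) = 5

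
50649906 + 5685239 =56335145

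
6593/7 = 6593/7 =941.86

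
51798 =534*97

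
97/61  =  1  +  36/61 = 1.59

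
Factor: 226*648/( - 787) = -2^4 * 3^4*113^1*787^( - 1 ) = - 146448/787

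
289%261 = 28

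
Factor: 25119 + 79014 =104133 = 3^1*103^1 * 337^1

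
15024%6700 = 1624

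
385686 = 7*55098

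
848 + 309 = 1157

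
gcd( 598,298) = 2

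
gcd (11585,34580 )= 35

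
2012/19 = 105 + 17/19  =  105.89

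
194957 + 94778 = 289735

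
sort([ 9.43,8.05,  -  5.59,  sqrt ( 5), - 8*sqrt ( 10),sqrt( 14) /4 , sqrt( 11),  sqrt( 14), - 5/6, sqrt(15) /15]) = [ - 8*sqrt( 10),-5.59, - 5/6,sqrt (15)/15, sqrt( 14 )/4,sqrt( 5 ),sqrt(11),sqrt( 14 ), 8.05,9.43] 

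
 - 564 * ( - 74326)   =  41919864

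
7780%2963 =1854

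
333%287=46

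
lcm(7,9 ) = 63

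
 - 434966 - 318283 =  - 753249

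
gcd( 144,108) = 36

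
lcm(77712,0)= 0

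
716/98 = 358/49= 7.31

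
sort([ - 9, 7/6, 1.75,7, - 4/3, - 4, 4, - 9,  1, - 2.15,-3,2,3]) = [-9, - 9, - 4, - 3, - 2.15, - 4/3,1,7/6, 1.75, 2,3 , 4,7] 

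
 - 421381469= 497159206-918540675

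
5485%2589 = 307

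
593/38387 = 593/38387 = 0.02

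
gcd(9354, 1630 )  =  2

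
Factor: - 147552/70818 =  -2^4*11^ (  -  1 ) *37^(-1 )*53^1   =  - 848/407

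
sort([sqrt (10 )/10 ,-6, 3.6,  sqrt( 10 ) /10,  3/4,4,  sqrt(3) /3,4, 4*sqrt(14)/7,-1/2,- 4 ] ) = [ - 6,- 4, - 1/2,sqrt(10 )/10, sqrt(10)/10, sqrt(3 )/3, 3/4,4*sqrt(14)/7,  3.6,4, 4]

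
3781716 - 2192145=1589571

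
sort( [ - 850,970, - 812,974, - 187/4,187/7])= [-850,-812 ,-187/4, 187/7,970,974]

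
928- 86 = 842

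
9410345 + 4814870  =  14225215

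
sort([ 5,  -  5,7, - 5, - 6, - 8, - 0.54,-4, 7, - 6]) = [ - 8 , - 6, - 6, - 5,-5, - 4, - 0.54, 5 , 7, 7] 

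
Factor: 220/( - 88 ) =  - 5/2 = - 2^(-1 )*5^1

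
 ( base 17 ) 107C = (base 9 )6824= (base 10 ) 5044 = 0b1001110110100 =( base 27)6OM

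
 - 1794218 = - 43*41726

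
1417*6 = 8502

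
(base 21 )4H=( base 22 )4D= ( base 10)101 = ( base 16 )65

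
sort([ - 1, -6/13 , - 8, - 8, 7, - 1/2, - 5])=[ - 8, - 8, - 5, - 1, - 1/2,  -  6/13,  7 ]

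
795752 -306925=488827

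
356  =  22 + 334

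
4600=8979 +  - 4379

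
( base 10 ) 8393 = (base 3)102111212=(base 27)bdn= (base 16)20C9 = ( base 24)edh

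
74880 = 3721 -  - 71159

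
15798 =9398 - -6400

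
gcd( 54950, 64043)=7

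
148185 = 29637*5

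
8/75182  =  4/37591  =  0.00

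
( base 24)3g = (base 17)53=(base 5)323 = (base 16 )58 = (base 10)88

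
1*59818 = 59818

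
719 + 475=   1194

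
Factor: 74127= 3^1*24709^1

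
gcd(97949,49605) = 1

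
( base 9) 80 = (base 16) 48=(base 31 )2a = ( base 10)72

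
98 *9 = 882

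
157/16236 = 157/16236 = 0.01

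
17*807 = 13719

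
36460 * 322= 11740120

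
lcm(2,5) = 10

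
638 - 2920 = - 2282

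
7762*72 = 558864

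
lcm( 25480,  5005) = 280280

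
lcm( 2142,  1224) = 8568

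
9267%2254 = 251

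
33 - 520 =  - 487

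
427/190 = 427/190 = 2.25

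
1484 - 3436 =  - 1952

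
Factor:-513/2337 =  - 9/41 = -3^2 * 41^( - 1)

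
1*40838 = 40838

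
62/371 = 62/371 = 0.17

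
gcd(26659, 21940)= 1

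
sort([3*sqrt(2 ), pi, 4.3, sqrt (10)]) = [pi, sqrt(10 ),3*sqrt (2),  4.3]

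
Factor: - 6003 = -3^2*23^1*29^1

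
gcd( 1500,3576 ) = 12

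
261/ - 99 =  - 3+4/11=- 2.64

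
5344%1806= 1732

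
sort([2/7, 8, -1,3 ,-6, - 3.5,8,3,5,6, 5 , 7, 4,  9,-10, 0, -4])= [ - 10, -6  , -4,-3.5, - 1 , 0, 2/7,3, 3, 4, 5,5, 6, 7 , 8,  8,  9]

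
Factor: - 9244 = - 2^2*2311^1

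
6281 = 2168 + 4113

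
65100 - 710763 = -645663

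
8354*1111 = 9281294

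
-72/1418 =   -  36/709= - 0.05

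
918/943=918/943 = 0.97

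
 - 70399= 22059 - 92458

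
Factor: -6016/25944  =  - 2^4*3^( - 1 ) * 23^(-1) = -16/69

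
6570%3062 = 446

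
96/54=1 +7/9  =  1.78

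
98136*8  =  785088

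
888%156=108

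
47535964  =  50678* 938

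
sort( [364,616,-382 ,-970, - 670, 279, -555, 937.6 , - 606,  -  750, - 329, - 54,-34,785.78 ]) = [ - 970,  -  750,  -  670, - 606,  -  555 ,  -  382,  -  329, - 54, - 34,279, 364,616, 785.78,937.6]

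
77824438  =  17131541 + 60692897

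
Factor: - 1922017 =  - 73^1*113^1* 233^1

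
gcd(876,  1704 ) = 12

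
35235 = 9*3915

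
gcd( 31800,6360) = 6360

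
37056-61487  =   - 24431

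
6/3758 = 3/1879 = 0.00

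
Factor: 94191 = 3^1*31397^1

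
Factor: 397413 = 3^3*41^1 * 359^1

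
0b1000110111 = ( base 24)NF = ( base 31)i9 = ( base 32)hn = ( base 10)567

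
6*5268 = 31608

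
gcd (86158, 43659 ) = 1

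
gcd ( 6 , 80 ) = 2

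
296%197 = 99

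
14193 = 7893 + 6300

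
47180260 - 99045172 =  - 51864912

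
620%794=620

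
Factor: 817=19^1*43^1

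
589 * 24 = 14136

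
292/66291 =292/66291  =  0.00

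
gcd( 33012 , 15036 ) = 84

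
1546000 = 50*30920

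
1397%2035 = 1397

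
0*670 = 0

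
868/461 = 1+ 407/461 = 1.88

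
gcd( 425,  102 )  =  17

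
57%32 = 25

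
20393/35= 582 + 23/35  =  582.66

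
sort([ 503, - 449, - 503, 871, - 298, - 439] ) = [- 503, - 449, - 439, - 298, 503,  871 ]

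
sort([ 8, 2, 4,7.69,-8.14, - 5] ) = [ - 8.14, - 5,2, 4, 7.69, 8 ] 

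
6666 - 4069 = 2597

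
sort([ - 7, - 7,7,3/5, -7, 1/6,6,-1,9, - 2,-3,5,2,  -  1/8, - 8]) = [ - 8,- 7,-7, - 7,-3, - 2, - 1,- 1/8, 1/6,3/5,2,5,6, 7,9]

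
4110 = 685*6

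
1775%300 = 275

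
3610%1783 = 44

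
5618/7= 802 + 4/7 =802.57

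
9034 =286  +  8748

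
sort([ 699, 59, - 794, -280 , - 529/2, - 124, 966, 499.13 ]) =[ - 794, - 280, - 529/2,-124 , 59, 499.13,699, 966] 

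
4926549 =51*96599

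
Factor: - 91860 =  - 2^2*3^1*5^1*1531^1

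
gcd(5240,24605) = 5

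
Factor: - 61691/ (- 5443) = 7^2*1259^1*5443^( - 1)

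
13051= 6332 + 6719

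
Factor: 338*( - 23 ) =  -7774 = - 2^1*13^2*23^1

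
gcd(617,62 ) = 1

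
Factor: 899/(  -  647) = - 29^1*31^1 * 647^( - 1 ) 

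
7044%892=800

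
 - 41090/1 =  - 41090=-  41090.00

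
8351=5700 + 2651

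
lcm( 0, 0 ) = 0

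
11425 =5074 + 6351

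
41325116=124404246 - 83079130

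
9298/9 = 9298/9 = 1033.11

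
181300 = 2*90650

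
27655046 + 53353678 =81008724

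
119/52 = 119/52 = 2.29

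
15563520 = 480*32424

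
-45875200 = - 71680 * 640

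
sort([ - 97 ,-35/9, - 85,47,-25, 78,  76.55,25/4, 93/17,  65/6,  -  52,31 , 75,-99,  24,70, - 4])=[-99, - 97, - 85 ,  -  52,-25, - 4, - 35/9, 93/17,25/4, 65/6,24,31, 47 , 70,75,76.55, 78]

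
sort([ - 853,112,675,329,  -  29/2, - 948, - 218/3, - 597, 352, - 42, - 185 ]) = [ - 948, - 853, - 597 , - 185, - 218/3, - 42,  -  29/2,112,329, 352,675]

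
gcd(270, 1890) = 270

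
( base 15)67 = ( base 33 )2v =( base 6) 241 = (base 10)97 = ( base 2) 1100001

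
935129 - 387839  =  547290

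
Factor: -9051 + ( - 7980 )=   -  17031 = -3^1*7^1 * 811^1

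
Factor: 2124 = 2^2*3^2*59^1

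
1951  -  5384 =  - 3433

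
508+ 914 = 1422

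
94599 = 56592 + 38007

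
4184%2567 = 1617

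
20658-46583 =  - 25925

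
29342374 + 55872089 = 85214463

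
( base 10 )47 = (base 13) 38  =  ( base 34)1D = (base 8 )57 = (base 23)21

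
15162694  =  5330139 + 9832555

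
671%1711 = 671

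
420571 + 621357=1041928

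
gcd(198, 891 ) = 99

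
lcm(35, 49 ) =245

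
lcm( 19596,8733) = 803436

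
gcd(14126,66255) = 7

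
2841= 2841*1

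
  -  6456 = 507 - 6963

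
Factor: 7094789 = 13^2*41981^1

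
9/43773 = 3/14591 = 0.00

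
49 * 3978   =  194922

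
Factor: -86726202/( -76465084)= 2^( - 1) * 3^1 * 83^1*174149^1*19116271^(-1) = 43363101/38232542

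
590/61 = 590/61 = 9.67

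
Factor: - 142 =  - 2^1*71^1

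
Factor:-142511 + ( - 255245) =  - 2^2*99439^1=-  397756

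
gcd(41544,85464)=72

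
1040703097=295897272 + 744805825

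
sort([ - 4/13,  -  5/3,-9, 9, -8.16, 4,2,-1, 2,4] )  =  [ - 9,-8.16, - 5/3, -1,  -  4/13,  2, 2, 4,4, 9] 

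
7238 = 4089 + 3149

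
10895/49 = 222 + 17/49 = 222.35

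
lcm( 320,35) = 2240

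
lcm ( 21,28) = 84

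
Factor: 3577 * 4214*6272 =2^8*7^6*43^1 * 73^1=94540854016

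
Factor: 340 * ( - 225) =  - 76500 = - 2^2*3^2 *5^3*17^1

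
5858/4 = 2929/2 = 1464.50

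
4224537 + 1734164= 5958701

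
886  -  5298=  - 4412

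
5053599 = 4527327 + 526272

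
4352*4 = 17408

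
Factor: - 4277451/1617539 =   -  3^1 * 7^( - 2) * 11^ (  -  1)*19^1*101^1 * 743^1*3001^( - 1)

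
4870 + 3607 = 8477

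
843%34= 27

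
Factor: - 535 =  - 5^1 * 107^1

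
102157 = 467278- 365121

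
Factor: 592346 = 2^1*113^1*2621^1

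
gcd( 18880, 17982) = 2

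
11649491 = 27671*421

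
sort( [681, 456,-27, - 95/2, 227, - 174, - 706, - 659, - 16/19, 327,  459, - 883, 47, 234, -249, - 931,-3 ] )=[ - 931, -883, - 706, - 659, - 249, - 174,- 95/2,  -  27,  -  3, - 16/19, 47, 227, 234, 327, 456,459, 681 ] 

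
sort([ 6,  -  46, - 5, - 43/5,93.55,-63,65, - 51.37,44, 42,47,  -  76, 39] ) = [ - 76, - 63, - 51.37, - 46, - 43/5, - 5,  6, 39, 42, 44, 47,  65,93.55 ] 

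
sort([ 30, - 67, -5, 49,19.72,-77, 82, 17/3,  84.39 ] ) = [ - 77, - 67,- 5, 17/3, 19.72,  30, 49,82, 84.39]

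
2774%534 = 104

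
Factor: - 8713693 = - 8713693^1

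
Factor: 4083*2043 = 8341569 =3^3*227^1 * 1361^1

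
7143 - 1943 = 5200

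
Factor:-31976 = -2^3*7^1 *571^1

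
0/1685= 0 =0.00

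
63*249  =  15687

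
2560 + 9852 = 12412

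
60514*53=3207242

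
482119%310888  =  171231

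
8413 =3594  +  4819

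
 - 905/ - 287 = 3 + 44/287  =  3.15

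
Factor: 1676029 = 1676029^1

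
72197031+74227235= 146424266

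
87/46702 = 87/46702 = 0.00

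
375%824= 375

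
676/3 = 225+1/3 = 225.33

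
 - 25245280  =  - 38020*664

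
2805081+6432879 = 9237960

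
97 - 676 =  - 579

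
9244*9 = 83196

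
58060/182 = 319+1/91= 319.01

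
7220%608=532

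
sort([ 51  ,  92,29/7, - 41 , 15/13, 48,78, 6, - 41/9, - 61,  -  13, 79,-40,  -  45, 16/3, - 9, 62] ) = [ - 61, - 45, - 41, - 40, - 13, - 9,  -  41/9 , 15/13,29/7,16/3,6,  48,51,62, 78, 79, 92 ]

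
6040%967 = 238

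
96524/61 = 1582 + 22/61 = 1582.36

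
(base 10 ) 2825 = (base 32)2o9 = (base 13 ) 1394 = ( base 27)3nh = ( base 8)5411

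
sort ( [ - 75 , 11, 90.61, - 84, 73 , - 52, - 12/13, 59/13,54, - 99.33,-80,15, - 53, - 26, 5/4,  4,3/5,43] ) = [ - 99.33, - 84, - 80, - 75, -53 ,-52 , - 26,-12/13,3/5, 5/4,4,59/13,11, 15 , 43 , 54,73 , 90.61 ] 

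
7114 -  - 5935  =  13049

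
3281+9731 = 13012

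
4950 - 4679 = 271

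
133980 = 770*174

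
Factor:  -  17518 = - 2^1* 19^1*461^1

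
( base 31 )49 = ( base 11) 111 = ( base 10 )133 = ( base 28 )4L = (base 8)205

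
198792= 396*502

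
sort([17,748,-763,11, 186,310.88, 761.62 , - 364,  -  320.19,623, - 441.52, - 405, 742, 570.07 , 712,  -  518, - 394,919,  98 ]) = [-763, - 518, - 441.52, - 405,-394 , - 364,-320.19,11,17, 98 , 186 , 310.88,570.07, 623 , 712, 742, 748, 761.62,919 ] 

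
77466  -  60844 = 16622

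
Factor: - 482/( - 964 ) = 1/2 = 2^(- 1 ) 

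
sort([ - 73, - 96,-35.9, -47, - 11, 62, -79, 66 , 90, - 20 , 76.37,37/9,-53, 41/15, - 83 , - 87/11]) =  [ - 96, - 83,-79, - 73, - 53, - 47, - 35.9, - 20, - 11, - 87/11,41/15,37/9, 62, 66, 76.37, 90] 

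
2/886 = 1/443=0.00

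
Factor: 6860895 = 3^1*5^1 * 457393^1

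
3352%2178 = 1174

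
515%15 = 5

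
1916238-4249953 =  - 2333715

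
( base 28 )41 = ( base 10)113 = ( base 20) 5d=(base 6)305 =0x71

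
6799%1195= 824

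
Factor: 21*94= 2^1*3^1*7^1 * 47^1=1974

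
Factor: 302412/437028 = 11^1*29^1* 461^ ( - 1) = 319/461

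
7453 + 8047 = 15500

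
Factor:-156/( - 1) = 2^2*3^1 * 13^1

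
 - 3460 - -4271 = 811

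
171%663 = 171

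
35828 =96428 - 60600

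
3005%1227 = 551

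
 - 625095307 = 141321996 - 766417303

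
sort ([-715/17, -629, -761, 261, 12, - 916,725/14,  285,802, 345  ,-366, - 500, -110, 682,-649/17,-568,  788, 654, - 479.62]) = [ - 916 ,-761, - 629 , - 568, -500, - 479.62,-366,-110, - 715/17,- 649/17,12,725/14,261,285,345, 654, 682, 788,802 ] 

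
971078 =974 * 997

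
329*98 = 32242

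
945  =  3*315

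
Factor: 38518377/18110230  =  2^( - 1)*3^1*5^( - 1) * 73^1*9257^1  *95317^(  -  1) = 2027283/953170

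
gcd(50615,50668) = 53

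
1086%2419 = 1086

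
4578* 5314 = 24327492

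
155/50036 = 155/50036= 0.00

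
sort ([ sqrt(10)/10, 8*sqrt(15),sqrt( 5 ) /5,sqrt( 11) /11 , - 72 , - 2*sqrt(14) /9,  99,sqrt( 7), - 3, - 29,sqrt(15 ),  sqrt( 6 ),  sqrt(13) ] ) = [  -  72, - 29, - 3, - 2 * sqrt (14) /9,sqrt ( 11)/11,sqrt( 10)/10,sqrt( 5)/5, sqrt ( 6 ), sqrt(7 ),sqrt( 13 ), sqrt( 15 ),8*sqrt(15),99 ] 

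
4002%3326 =676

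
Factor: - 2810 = - 2^1 * 5^1*281^1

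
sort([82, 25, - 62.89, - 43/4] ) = [ - 62.89, - 43/4, 25, 82 ] 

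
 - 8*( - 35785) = 286280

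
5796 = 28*207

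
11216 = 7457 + 3759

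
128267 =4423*29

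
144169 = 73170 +70999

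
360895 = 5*72179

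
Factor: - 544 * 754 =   -  410176 = - 2^6 *13^1*17^1*29^1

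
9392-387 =9005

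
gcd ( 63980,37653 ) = 7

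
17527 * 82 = 1437214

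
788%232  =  92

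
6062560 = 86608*70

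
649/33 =59/3 = 19.67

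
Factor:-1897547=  - 43^1* 44129^1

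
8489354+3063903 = 11553257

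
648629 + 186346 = 834975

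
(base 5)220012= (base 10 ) 7507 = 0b1110101010011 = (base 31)7P5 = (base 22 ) FB5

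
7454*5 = 37270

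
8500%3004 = 2492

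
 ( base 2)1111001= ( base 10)121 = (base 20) 61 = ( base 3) 11111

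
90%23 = 21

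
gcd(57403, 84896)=1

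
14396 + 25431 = 39827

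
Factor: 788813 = 788813^1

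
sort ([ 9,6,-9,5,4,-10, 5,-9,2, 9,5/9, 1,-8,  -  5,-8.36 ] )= [-10,-9, - 9, - 8.36,-8, - 5 , 5/9,1,2 , 4,5,  5,6,9,9]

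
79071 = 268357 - 189286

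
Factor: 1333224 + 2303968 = 3637192 = 2^3*13^1 * 41^1*853^1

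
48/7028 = 12/1757= 0.01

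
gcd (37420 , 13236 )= 4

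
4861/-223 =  - 4861/223 = - 21.80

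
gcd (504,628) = 4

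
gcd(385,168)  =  7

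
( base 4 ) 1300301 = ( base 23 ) DEI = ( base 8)16061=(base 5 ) 212332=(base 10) 7217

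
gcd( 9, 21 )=3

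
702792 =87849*8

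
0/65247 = 0=0.00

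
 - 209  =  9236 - 9445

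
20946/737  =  28 + 310/737 = 28.42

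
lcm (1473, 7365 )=7365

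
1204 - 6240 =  - 5036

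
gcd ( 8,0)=8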